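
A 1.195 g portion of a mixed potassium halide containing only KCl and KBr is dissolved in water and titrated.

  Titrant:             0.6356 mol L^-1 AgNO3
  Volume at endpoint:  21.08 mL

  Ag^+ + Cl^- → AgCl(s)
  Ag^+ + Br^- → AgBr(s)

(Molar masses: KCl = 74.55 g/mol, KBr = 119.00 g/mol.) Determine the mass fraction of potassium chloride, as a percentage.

56.06 %

n(AgNO3) = 0.02108 × 0.6356 = 0.01340 mol
Let x = n(KCl), y = n(KBr).
Titrant: 1x + 1y = 0.01340;  mass: 74.55x + 119.00y = 1.195
Solving, x = 8.986 × 10^-3 mol, y = 4.413 × 10^-3 mol
mass of KCl = 8.986 × 10^-3 × 74.55 = 0.6699 g
% KCl = 0.6699 / 1.195 × 100 = 56.06 %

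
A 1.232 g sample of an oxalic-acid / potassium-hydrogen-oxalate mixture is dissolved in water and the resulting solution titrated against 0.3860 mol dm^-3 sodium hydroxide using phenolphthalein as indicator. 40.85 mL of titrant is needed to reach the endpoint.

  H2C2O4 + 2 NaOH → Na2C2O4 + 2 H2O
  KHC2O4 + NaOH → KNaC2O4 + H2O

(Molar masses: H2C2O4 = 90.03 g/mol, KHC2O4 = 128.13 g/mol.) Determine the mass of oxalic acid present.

n(NaOH) = 0.04085 × 0.3860 = 0.01577 mol
Let x = n(H2C2O4), y = n(KHC2O4).
Titrant: 2x + 1y = 0.01577;  mass: 90.03x + 128.13y = 1.232
Solving, x = 4.743 × 10^-3 mol, y = 6.283 × 10^-3 mol
mass of H2C2O4 = 4.743 × 10^-3 × 90.03 = 0.4270 g

0.4270 g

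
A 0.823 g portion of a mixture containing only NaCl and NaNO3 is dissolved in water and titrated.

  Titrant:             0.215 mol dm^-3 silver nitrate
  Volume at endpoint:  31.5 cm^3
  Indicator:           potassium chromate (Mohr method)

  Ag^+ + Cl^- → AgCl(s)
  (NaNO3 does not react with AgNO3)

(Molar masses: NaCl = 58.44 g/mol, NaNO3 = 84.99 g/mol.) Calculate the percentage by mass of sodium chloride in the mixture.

n(AgNO3) = 0.0315 × 0.215 = 6.77 × 10^-3 mol
Let x = n(NaCl), y = n(NaNO3).
Titrant: 1x = 6.77 × 10^-3;  mass: 58.44x + 84.99y = 0.823
Solving, x = 6.77 × 10^-3 mol, y = 5.03 × 10^-3 mol
mass of NaCl = 6.77 × 10^-3 × 58.44 = 0.396 g
% NaCl = 0.396 / 0.823 × 100 = 48.1 %

48.1 %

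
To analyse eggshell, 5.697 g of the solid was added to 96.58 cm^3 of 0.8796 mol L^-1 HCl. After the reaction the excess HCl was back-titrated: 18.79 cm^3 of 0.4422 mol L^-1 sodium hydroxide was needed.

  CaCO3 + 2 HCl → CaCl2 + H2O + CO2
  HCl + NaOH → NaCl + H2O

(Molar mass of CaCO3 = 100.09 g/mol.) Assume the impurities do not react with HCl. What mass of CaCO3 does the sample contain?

n(HCl) added = 0.09658 × 0.8796 = 0.08495 mol
n(NaOH) used in back-titration = 0.01879 × 0.4422 = 8.309 × 10^-3 mol
n(HCl) left over = 8.309 × 10^-3 mol (1:1 ratio)
n(HCl) consumed by analyte = 0.08495 − 8.309 × 10^-3 = 0.07664 mol
From the 1:2 ratio, n(CaCO3) = 1/2 × 0.07664 = 0.03832 mol
mass of CaCO3 = 0.03832 × 100.09 = 3.836 g

3.836 g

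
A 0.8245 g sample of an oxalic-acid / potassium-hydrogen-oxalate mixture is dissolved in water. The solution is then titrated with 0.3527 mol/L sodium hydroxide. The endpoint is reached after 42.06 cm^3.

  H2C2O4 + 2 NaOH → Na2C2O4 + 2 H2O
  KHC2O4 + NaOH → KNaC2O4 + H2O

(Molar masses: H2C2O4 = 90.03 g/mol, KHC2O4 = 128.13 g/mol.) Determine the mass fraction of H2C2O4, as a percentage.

n(NaOH) = 0.04206 × 0.3527 = 0.01483 mol
Let x = n(H2C2O4), y = n(KHC2O4).
Titrant: 2x + 1y = 0.01483;  mass: 90.03x + 128.13y = 0.8245
Solving, x = 6.474 × 10^-3 mol, y = 1.886 × 10^-3 mol
mass of H2C2O4 = 6.474 × 10^-3 × 90.03 = 0.5829 g
% H2C2O4 = 0.5829 / 0.8245 × 100 = 70.70 %

70.70 %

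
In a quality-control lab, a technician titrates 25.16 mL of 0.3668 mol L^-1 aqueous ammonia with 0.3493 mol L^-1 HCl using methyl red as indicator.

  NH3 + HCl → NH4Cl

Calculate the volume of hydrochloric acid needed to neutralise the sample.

n(NH3) = 0.02516 L × 0.3668 mol/L = 9.229 × 10^-3 mol
n(HCl) = 9.229 × 10^-3 mol (1:1 stoichiometry)
V(HCl) = 9.229 × 10^-3 mol / 0.3493 mol/L = 0.02642 L = 26.42 mL

26.42 mL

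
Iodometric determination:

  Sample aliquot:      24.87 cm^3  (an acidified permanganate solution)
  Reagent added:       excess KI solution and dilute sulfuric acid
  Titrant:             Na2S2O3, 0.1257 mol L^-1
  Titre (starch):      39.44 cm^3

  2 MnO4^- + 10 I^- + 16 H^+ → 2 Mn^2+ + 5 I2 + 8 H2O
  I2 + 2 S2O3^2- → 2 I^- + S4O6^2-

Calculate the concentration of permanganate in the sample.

n(S2O3^2-) = 0.03944 × 0.1257 = 4.958 × 10^-3 mol
n(I2) = n(S2O3^2-)/2 = 2.479 × 10^-3 mol
From the 2:5 ratio, n(MnO4^-) in the aliquot = 2/5 × 2.479 × 10^-3 = 9.915 × 10^-4 mol
[MnO4^-] = 9.915 × 10^-4 / 0.02487 = 0.03987 mol/L

0.03987 mol/L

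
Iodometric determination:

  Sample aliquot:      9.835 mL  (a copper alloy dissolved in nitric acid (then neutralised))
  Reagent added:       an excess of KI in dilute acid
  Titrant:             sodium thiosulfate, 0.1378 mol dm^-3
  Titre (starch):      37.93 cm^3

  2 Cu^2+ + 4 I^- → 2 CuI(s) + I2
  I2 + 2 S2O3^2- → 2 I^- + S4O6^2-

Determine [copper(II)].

n(S2O3^2-) = 0.03793 × 0.1378 = 5.227 × 10^-3 mol
n(I2) = n(S2O3^2-)/2 = 2.613 × 10^-3 mol
From the 2:1 ratio, n(Cu2+) in the aliquot = 2/1 × 2.613 × 10^-3 = 5.227 × 10^-3 mol
[Cu2+] = 5.227 × 10^-3 / 0.009835 = 0.5314 mol/L

0.5314 mol/L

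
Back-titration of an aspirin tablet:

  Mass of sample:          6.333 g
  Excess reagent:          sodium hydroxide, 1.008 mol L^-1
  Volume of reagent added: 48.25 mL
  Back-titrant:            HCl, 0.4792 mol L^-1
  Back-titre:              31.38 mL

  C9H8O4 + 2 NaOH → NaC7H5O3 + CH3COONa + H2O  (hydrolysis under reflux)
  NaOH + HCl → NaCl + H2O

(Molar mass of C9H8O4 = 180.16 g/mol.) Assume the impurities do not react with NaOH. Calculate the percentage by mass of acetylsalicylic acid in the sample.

n(NaOH) added = 0.04825 × 1.008 = 0.04864 mol
n(HCl) used in back-titration = 0.03138 × 0.4792 = 0.01504 mol
n(NaOH) left over = 0.01504 mol (1:1 ratio)
n(NaOH) consumed by analyte = 0.04864 − 0.01504 = 0.03360 mol
From the 1:2 ratio, n(C9H8O4) = 1/2 × 0.03360 = 0.01680 mol
mass of C9H8O4 = 0.01680 × 180.16 = 3.027 g
% C9H8O4 = 3.027 / 6.333 × 100 = 47.79 %

47.79 %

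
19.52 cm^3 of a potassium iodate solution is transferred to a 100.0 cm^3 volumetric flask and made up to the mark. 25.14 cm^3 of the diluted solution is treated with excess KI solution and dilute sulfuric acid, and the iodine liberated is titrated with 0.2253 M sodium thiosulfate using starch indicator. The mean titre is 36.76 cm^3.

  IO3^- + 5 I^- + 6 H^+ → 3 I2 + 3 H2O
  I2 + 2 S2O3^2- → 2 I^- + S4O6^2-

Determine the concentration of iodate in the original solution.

n(S2O3^2-) = 0.03676 × 0.2253 = 8.282 × 10^-3 mol
n(I2) = n(S2O3^2-)/2 = 4.141 × 10^-3 mol
From the 1:3 ratio, n(IO3^-) in the aliquot = 1/3 × 4.141 × 10^-3 = 1.380 × 10^-3 mol
[IO3^-]_dilute = 1.380 × 10^-3 / 0.02514 = 0.05491 mol/L
[IO3^-]_original = 0.05491 × 100.0/19.52 = 0.2813 mol/L

0.2813 M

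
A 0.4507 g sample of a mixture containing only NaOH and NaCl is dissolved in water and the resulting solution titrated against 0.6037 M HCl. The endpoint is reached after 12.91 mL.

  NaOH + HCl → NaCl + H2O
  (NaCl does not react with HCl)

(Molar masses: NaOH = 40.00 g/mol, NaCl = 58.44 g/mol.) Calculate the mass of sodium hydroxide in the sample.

n(HCl) = 0.01291 × 0.6037 = 7.794 × 10^-3 mol
Let x = n(NaOH), y = n(NaCl).
Titrant: 1x = 7.794 × 10^-3;  mass: 40.00x + 58.44y = 0.4507
Solving, x = 7.794 × 10^-3 mol, y = 2.378 × 10^-3 mol
mass of NaOH = 7.794 × 10^-3 × 40.00 = 0.3118 g

0.3118 g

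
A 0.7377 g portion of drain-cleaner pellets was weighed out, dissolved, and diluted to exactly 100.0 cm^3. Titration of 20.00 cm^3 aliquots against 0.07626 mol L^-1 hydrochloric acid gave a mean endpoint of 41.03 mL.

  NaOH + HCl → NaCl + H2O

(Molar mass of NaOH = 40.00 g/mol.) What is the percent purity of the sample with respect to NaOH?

84.83 %

n(HCl) per titration = 0.04103 × 0.07626 = 3.129 × 10^-3 mol
n(NaOH) in each aliquot = 3.129 × 10^-3 mol (1:1 ratio)
n(NaOH) in the whole flask = 3.129 × 10^-3 × 100.0/20.00 = 0.01564 mol
mass of NaOH = 0.01564 × 40.00 = 0.6258 g
% NaOH = 0.6258 / 0.7377 × 100 = 84.83 %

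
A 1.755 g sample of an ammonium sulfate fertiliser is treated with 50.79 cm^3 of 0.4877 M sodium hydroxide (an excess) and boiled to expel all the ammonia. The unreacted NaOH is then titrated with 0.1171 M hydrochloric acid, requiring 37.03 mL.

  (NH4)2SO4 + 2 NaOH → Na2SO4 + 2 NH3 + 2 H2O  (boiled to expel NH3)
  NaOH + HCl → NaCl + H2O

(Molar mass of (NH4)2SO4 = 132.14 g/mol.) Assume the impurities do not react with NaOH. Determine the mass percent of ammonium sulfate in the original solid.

n(NaOH) added = 0.05079 × 0.4877 = 0.02477 mol
n(HCl) used in back-titration = 0.03703 × 0.1171 = 4.336 × 10^-3 mol
n(NaOH) left over = 4.336 × 10^-3 mol (1:1 ratio)
n(NaOH) consumed by analyte = 0.02477 − 4.336 × 10^-3 = 0.02043 mol
From the 1:2 ratio, n((NH4)2SO4) = 1/2 × 0.02043 = 0.01022 mol
mass of (NH4)2SO4 = 0.01022 × 132.14 = 1.350 g
% (NH4)2SO4 = 1.350 / 1.755 × 100 = 76.93 %

76.93 %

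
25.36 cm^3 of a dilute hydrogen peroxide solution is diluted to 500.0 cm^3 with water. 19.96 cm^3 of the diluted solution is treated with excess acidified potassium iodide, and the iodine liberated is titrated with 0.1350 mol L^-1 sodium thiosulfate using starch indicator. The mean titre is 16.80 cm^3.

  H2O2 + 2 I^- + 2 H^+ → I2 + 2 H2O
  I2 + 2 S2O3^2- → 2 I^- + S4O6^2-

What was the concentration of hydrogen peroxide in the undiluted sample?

1.120 mol/L

n(S2O3^2-) = 0.01680 × 0.1350 = 2.268 × 10^-3 mol
n(I2) = n(S2O3^2-)/2 = 1.134 × 10^-3 mol
n(H2O2) in the aliquot = 1.134 × 10^-3 mol (1:1 ratio)
[H2O2]_dilute = 1.134 × 10^-3 / 0.01996 = 0.05681 mol/L
[H2O2]_original = 0.05681 × 500.0/25.36 = 1.120 mol/L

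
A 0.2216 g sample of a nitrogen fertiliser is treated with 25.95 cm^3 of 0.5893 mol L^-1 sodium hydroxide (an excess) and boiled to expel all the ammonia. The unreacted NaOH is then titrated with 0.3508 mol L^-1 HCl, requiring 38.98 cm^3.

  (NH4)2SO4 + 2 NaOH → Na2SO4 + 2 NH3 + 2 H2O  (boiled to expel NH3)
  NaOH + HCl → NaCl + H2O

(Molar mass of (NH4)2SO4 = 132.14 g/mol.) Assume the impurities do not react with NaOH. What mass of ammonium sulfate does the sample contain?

n(NaOH) added = 0.02595 × 0.5893 = 0.01529 mol
n(HCl) used in back-titration = 0.03898 × 0.3508 = 0.01367 mol
n(NaOH) left over = 0.01367 mol (1:1 ratio)
n(NaOH) consumed by analyte = 0.01529 − 0.01367 = 1.618 × 10^-3 mol
From the 1:2 ratio, n((NH4)2SO4) = 1/2 × 1.618 × 10^-3 = 8.091 × 10^-4 mol
mass of (NH4)2SO4 = 8.091 × 10^-4 × 132.14 = 0.1069 g

0.1069 g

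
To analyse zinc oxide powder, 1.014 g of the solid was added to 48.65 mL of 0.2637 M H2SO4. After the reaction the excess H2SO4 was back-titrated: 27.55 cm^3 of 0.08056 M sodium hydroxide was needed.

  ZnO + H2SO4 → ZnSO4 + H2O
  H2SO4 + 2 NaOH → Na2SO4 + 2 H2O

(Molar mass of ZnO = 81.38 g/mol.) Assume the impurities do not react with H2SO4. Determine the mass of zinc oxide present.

n(H2SO4) added = 0.04865 × 0.2637 = 0.01283 mol
n(NaOH) used in back-titration = 0.02755 × 0.08056 = 2.219 × 10^-3 mol
From the 1:2 ratio, n(H2SO4) left over = 1/2 × 2.219 × 10^-3 = 1.110 × 10^-3 mol
n(H2SO4) consumed by analyte = 0.01283 − 1.110 × 10^-3 = 0.01172 mol
n(ZnO) = 0.01172 mol (1:1 ratio)
mass of ZnO = 0.01172 × 81.38 = 0.9537 g

0.9537 g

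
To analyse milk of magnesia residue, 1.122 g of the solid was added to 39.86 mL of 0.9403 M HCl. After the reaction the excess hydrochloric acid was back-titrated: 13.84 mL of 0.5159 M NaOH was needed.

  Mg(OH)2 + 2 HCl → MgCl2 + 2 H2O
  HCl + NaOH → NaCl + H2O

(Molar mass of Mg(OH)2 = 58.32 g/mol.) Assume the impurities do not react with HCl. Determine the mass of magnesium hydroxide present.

0.8847 g

n(HCl) added = 0.03986 × 0.9403 = 0.03748 mol
n(NaOH) used in back-titration = 0.01384 × 0.5159 = 7.140 × 10^-3 mol
n(HCl) left over = 7.140 × 10^-3 mol (1:1 ratio)
n(HCl) consumed by analyte = 0.03748 − 7.140 × 10^-3 = 0.03034 mol
From the 1:2 ratio, n(Mg(OH)2) = 1/2 × 0.03034 = 0.01517 mol
mass of Mg(OH)2 = 0.01517 × 58.32 = 0.8847 g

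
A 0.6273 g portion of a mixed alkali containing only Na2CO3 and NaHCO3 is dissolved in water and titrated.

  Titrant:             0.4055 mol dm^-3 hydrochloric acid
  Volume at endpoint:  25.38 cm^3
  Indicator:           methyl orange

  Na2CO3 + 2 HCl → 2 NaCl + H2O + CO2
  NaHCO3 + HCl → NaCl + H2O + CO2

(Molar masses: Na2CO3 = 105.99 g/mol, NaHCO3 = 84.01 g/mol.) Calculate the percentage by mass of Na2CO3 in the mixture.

64.64 %

n(HCl) = 0.02538 × 0.4055 = 0.01029 mol
Let x = n(Na2CO3), y = n(NaHCO3).
Titrant: 2x + 1y = 0.01029;  mass: 105.99x + 84.01y = 0.6273
Solving, x = 3.826 × 10^-3 mol, y = 2.641 × 10^-3 mol
mass of Na2CO3 = 3.826 × 10^-3 × 105.99 = 0.4055 g
% Na2CO3 = 0.4055 / 0.6273 × 100 = 64.64 %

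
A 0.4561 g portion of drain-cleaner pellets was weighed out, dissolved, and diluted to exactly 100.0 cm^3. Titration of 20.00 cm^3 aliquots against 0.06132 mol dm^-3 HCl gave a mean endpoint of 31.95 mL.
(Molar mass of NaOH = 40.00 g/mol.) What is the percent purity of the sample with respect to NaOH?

85.91 %

NaOH + HCl → NaCl + H2O
n(HCl) per titration = 0.03195 × 0.06132 = 1.959 × 10^-3 mol
n(NaOH) in each aliquot = 1.959 × 10^-3 mol (1:1 ratio)
n(NaOH) in the whole flask = 1.959 × 10^-3 × 100.0/20.00 = 9.796 × 10^-3 mol
mass of NaOH = 9.796 × 10^-3 × 40.00 = 0.3918 g
% NaOH = 0.3918 / 0.4561 × 100 = 85.91 %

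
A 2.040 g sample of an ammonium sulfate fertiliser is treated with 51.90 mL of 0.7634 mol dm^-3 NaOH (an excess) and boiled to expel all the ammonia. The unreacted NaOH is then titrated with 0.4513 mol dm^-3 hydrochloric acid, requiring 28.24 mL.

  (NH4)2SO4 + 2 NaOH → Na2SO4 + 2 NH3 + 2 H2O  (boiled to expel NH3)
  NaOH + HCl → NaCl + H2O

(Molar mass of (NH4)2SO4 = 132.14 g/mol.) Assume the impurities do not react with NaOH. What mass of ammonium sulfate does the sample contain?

1.776 g

n(NaOH) added = 0.05190 × 0.7634 = 0.03962 mol
n(HCl) used in back-titration = 0.02824 × 0.4513 = 0.01274 mol
n(NaOH) left over = 0.01274 mol (1:1 ratio)
n(NaOH) consumed by analyte = 0.03962 − 0.01274 = 0.02688 mol
From the 1:2 ratio, n((NH4)2SO4) = 1/2 × 0.02688 = 0.01344 mol
mass of (NH4)2SO4 = 0.01344 × 132.14 = 1.776 g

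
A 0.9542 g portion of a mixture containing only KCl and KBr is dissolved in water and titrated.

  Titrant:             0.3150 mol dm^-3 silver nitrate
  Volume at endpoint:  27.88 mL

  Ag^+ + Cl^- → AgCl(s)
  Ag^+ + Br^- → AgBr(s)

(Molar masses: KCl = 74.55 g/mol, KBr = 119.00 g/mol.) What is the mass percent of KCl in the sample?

n(AgNO3) = 0.02788 × 0.3150 = 8.782 × 10^-3 mol
Let x = n(KCl), y = n(KBr).
Titrant: 1x + 1y = 8.782 × 10^-3;  mass: 74.55x + 119.00y = 0.9542
Solving, x = 2.045 × 10^-3 mol, y = 6.738 × 10^-3 mol
mass of KCl = 2.045 × 10^-3 × 74.55 = 0.1524 g
% KCl = 0.1524 / 0.9542 × 100 = 15.97 %

15.97 %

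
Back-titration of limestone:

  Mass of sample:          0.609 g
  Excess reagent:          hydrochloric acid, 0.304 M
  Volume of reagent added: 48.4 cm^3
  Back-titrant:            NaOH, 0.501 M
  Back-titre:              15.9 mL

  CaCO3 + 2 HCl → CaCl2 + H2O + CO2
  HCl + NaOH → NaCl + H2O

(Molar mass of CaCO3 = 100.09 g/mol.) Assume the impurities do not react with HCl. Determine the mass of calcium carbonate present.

n(HCl) added = 0.0484 × 0.304 = 0.0147 mol
n(NaOH) used in back-titration = 0.0159 × 0.501 = 7.97 × 10^-3 mol
n(HCl) left over = 7.97 × 10^-3 mol (1:1 ratio)
n(HCl) consumed by analyte = 0.0147 − 7.97 × 10^-3 = 6.75 × 10^-3 mol
From the 1:2 ratio, n(CaCO3) = 1/2 × 6.75 × 10^-3 = 3.37 × 10^-3 mol
mass of CaCO3 = 3.37 × 10^-3 × 100.09 = 0.338 g

0.338 g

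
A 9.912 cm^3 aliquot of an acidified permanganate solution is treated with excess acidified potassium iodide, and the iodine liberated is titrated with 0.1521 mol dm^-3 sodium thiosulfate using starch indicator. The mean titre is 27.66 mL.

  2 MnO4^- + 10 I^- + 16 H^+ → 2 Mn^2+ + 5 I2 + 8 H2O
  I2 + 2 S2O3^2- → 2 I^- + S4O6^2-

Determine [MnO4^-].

n(S2O3^2-) = 0.02766 × 0.1521 = 4.207 × 10^-3 mol
n(I2) = n(S2O3^2-)/2 = 2.104 × 10^-3 mol
From the 2:5 ratio, n(MnO4^-) in the aliquot = 2/5 × 2.104 × 10^-3 = 8.414 × 10^-4 mol
[MnO4^-] = 8.414 × 10^-4 / 0.009912 = 0.08489 mol/L

0.08489 mol/L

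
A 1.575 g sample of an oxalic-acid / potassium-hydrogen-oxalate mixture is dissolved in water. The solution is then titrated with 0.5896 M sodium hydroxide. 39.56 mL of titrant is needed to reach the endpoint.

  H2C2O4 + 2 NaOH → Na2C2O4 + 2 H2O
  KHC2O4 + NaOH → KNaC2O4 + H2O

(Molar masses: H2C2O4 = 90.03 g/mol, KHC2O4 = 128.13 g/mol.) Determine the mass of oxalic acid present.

n(NaOH) = 0.03956 × 0.5896 = 0.02332 mol
Let x = n(H2C2O4), y = n(KHC2O4).
Titrant: 2x + 1y = 0.02332;  mass: 90.03x + 128.13y = 1.575
Solving, x = 8.504 × 10^-3 mol, y = 6.317 × 10^-3 mol
mass of H2C2O4 = 8.504 × 10^-3 × 90.03 = 0.7656 g

0.7656 g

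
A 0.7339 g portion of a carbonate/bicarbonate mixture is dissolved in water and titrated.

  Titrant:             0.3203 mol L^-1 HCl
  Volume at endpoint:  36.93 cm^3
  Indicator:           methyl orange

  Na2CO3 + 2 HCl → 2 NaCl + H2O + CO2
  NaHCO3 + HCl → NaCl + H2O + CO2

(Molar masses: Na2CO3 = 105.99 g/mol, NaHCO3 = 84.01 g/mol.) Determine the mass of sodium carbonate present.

n(HCl) = 0.03693 × 0.3203 = 0.01183 mol
Let x = n(Na2CO3), y = n(NaHCO3).
Titrant: 2x + 1y = 0.01183;  mass: 105.99x + 84.01y = 0.7339
Solving, x = 4.189 × 10^-3 mol, y = 3.451 × 10^-3 mol
mass of Na2CO3 = 4.189 × 10^-3 × 105.99 = 0.4440 g

0.4440 g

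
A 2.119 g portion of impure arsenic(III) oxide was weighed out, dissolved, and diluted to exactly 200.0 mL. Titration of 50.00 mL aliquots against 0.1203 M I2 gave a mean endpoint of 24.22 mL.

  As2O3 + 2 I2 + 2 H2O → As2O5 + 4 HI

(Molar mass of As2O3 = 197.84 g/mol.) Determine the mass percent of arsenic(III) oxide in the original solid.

n(I2) per titration = 0.02422 × 0.1203 = 2.914 × 10^-3 mol
From the 1:2 ratio, n(As2O3) in each aliquot = 1/2 × 2.914 × 10^-3 = 1.457 × 10^-3 mol
n(As2O3) in the whole flask = 1.457 × 10^-3 × 200.0/50.00 = 5.827 × 10^-3 mol
mass of As2O3 = 5.827 × 10^-3 × 197.84 = 1.153 g
% As2O3 = 1.153 / 2.119 × 100 = 54.41 %

54.41 %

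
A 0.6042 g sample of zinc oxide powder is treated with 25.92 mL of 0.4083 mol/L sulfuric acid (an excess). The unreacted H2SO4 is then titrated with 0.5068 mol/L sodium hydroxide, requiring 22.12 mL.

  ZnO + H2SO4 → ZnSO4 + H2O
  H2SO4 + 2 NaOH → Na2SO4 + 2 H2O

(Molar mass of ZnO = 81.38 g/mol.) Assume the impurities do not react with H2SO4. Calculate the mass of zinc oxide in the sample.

0.4051 g

n(H2SO4) added = 0.02592 × 0.4083 = 0.01058 mol
n(NaOH) used in back-titration = 0.02212 × 0.5068 = 0.01121 mol
From the 1:2 ratio, n(H2SO4) left over = 1/2 × 0.01121 = 5.605 × 10^-3 mol
n(H2SO4) consumed by analyte = 0.01058 − 5.605 × 10^-3 = 4.978 × 10^-3 mol
n(ZnO) = 4.978 × 10^-3 mol (1:1 ratio)
mass of ZnO = 4.978 × 10^-3 × 81.38 = 0.4051 g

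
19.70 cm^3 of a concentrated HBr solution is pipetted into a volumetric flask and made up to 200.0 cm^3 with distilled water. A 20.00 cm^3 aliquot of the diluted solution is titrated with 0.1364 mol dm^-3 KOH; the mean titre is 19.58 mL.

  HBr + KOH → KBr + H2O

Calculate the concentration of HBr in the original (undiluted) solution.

1.356 mol/L

n(KOH) = 0.01958 × 0.1364 = 2.671 × 10^-3 mol
n(HBr) in the aliquot = 2.671 × 10^-3 mol (1:1 ratio)
[HBr]_dilute = 2.671 × 10^-3 / 0.02000 = 0.1335 mol/L
Dilution factor = 200.0 / 19.70 = 10.15
[HBr]_stock = 0.1335 × 10.15 = 1.356 mol/L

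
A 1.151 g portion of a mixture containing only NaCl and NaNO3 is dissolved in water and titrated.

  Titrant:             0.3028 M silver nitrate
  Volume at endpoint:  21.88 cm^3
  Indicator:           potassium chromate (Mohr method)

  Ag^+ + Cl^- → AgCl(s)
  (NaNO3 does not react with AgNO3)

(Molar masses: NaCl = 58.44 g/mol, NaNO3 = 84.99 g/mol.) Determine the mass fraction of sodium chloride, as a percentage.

n(AgNO3) = 0.02188 × 0.3028 = 6.625 × 10^-3 mol
Let x = n(NaCl), y = n(NaNO3).
Titrant: 1x = 6.625 × 10^-3;  mass: 58.44x + 84.99y = 1.151
Solving, x = 6.625 × 10^-3 mol, y = 8.987 × 10^-3 mol
mass of NaCl = 6.625 × 10^-3 × 58.44 = 0.3872 g
% NaCl = 0.3872 / 1.151 × 100 = 33.64 %

33.64 %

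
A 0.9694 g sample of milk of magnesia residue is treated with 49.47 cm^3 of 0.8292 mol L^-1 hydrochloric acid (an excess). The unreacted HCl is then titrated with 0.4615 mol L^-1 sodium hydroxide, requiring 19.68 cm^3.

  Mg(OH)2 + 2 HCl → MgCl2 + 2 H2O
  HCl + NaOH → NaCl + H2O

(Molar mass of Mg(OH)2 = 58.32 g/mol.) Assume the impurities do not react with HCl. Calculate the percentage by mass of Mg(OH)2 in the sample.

n(HCl) added = 0.04947 × 0.8292 = 0.04102 mol
n(NaOH) used in back-titration = 0.01968 × 0.4615 = 9.082 × 10^-3 mol
n(HCl) left over = 9.082 × 10^-3 mol (1:1 ratio)
n(HCl) consumed by analyte = 0.04102 − 9.082 × 10^-3 = 0.03194 mol
From the 1:2 ratio, n(Mg(OH)2) = 1/2 × 0.03194 = 0.01597 mol
mass of Mg(OH)2 = 0.01597 × 58.32 = 0.9313 g
% Mg(OH)2 = 0.9313 / 0.9694 × 100 = 96.07 %

96.07 %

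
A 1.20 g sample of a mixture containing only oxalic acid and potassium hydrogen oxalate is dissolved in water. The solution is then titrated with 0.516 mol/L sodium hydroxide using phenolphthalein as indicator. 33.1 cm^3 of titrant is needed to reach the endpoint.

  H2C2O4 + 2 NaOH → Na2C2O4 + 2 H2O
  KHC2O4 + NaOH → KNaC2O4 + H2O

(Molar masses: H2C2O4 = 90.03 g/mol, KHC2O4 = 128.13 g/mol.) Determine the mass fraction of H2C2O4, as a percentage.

n(NaOH) = 0.0331 × 0.516 = 0.0171 mol
Let x = n(H2C2O4), y = n(KHC2O4).
Titrant: 2x + 1y = 0.0171;  mass: 90.03x + 128.13y = 1.20
Solving, x = 5.95 × 10^-3 mol, y = 5.19 × 10^-3 mol
mass of H2C2O4 = 5.95 × 10^-3 × 90.03 = 0.535 g
% H2C2O4 = 0.535 / 1.20 × 100 = 44.6 %

44.6 %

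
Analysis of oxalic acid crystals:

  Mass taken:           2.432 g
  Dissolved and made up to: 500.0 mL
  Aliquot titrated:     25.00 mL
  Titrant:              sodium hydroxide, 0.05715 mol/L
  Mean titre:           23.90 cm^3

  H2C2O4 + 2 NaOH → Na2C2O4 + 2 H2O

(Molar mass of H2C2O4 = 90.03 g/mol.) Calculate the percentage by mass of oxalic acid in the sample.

50.56 %

n(NaOH) per titration = 0.02390 × 0.05715 = 1.366 × 10^-3 mol
From the 1:2 ratio, n(H2C2O4) in each aliquot = 1/2 × 1.366 × 10^-3 = 6.829 × 10^-4 mol
n(H2C2O4) in the whole flask = 6.829 × 10^-4 × 500.0/25.00 = 0.01366 mol
mass of H2C2O4 = 0.01366 × 90.03 = 1.230 g
% H2C2O4 = 1.230 / 2.432 × 100 = 50.56 %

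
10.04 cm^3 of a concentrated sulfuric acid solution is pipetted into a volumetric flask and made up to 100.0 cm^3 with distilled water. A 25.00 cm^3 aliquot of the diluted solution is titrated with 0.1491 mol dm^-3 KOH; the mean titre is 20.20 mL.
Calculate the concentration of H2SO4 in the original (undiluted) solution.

H2SO4 + 2 KOH → K2SO4 + 2 H2O
n(KOH) = 0.02020 × 0.1491 = 3.012 × 10^-3 mol
From the 1:2 ratio, n(H2SO4) in the aliquot = 1/2 × 3.012 × 10^-3 = 1.506 × 10^-3 mol
[H2SO4]_dilute = 1.506 × 10^-3 / 0.02500 = 0.06024 mol/L
Dilution factor = 100.0 / 10.04 = 9.960
[H2SO4]_stock = 0.06024 × 9.960 = 0.6000 mol/L

0.6000 mol/L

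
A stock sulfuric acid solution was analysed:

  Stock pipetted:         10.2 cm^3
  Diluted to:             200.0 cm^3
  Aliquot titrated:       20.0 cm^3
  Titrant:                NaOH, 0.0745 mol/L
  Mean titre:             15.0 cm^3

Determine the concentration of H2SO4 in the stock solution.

H2SO4 + 2 NaOH → Na2SO4 + 2 H2O
n(NaOH) = 0.0150 × 0.0745 = 1.12 × 10^-3 mol
From the 1:2 ratio, n(H2SO4) in the aliquot = 1/2 × 1.12 × 10^-3 = 5.59 × 10^-4 mol
[H2SO4]_dilute = 5.59 × 10^-4 / 0.0200 = 0.0279 mol/L
Dilution factor = 200.0 / 10.2 = 19.61
[H2SO4]_stock = 0.0279 × 19.61 = 0.548 mol/L

0.548 mol/L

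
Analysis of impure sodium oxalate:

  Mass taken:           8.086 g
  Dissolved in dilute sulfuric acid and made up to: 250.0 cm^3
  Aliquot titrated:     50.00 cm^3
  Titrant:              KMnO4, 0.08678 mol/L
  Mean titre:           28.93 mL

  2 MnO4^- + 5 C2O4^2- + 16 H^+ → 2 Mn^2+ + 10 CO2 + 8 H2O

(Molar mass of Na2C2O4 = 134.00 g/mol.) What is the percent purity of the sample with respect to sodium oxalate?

52.01 %

n(KMnO4) per titration = 0.02893 × 0.08678 = 2.511 × 10^-3 mol
From the 5:2 ratio, n(Na2C2O4) in each aliquot = 5/2 × 2.511 × 10^-3 = 6.276 × 10^-3 mol
n(Na2C2O4) in the whole flask = 6.276 × 10^-3 × 250.0/50.00 = 0.03138 mol
mass of Na2C2O4 = 0.03138 × 134.00 = 4.205 g
% Na2C2O4 = 4.205 / 8.086 × 100 = 52.01 %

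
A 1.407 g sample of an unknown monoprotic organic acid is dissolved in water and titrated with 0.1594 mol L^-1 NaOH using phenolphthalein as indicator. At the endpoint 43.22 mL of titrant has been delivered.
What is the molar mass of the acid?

n(NaOH) = 0.04322 L × 0.1594 mol/L = 6.889 × 10^-3 mol
n(HA) = 6.889 × 10^-3 mol (1:1 ratio)
M = m / n = 1.407 g / 6.889 × 10^-3 mol = 204.2 g/mol

204.2 g/mol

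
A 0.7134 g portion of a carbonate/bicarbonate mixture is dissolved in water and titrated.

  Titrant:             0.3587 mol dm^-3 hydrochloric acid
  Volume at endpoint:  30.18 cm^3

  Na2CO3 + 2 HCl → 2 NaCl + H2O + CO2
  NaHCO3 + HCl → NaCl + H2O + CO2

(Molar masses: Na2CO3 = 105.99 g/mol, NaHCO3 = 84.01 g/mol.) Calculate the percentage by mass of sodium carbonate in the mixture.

46.96 %

n(HCl) = 0.03018 × 0.3587 = 0.01083 mol
Let x = n(Na2CO3), y = n(NaHCO3).
Titrant: 2x + 1y = 0.01083;  mass: 105.99x + 84.01y = 0.7134
Solving, x = 3.161 × 10^-3 mol, y = 4.504 × 10^-3 mol
mass of Na2CO3 = 3.161 × 10^-3 × 105.99 = 0.3350 g
% Na2CO3 = 0.3350 / 0.7134 × 100 = 46.96 %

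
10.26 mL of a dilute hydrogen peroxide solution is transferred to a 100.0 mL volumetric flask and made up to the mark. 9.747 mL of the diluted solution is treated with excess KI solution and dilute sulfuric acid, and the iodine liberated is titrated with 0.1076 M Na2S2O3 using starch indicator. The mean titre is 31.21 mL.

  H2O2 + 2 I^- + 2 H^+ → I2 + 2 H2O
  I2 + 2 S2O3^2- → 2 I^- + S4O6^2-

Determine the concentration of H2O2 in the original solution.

1.679 M

n(S2O3^2-) = 0.03121 × 0.1076 = 3.358 × 10^-3 mol
n(I2) = n(S2O3^2-)/2 = 1.679 × 10^-3 mol
n(H2O2) in the aliquot = 1.679 × 10^-3 mol (1:1 ratio)
[H2O2]_dilute = 1.679 × 10^-3 / 0.009747 = 0.1723 mol/L
[H2O2]_original = 0.1723 × 100.0/10.26 = 1.679 mol/L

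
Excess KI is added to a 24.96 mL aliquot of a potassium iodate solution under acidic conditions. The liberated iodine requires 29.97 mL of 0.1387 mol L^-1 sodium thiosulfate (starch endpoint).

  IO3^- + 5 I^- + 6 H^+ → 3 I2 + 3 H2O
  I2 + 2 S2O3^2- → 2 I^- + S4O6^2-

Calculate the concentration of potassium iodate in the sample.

n(S2O3^2-) = 0.02997 × 0.1387 = 4.157 × 10^-3 mol
n(I2) = n(S2O3^2-)/2 = 2.078 × 10^-3 mol
From the 1:3 ratio, n(IO3^-) in the aliquot = 1/3 × 2.078 × 10^-3 = 6.928 × 10^-4 mol
[IO3^-] = 6.928 × 10^-4 / 0.02496 = 0.02776 mol/L

0.02776 mol/L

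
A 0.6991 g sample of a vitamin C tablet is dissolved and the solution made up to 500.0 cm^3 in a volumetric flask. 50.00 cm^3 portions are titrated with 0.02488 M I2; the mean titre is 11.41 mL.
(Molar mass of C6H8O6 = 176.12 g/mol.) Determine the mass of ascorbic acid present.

C6H8O6 + I2 → C6H6O6 + 2 HI
n(I2) per titration = 0.01141 × 0.02488 = 2.839 × 10^-4 mol
n(C6H8O6) in each aliquot = 2.839 × 10^-4 mol (1:1 ratio)
n(C6H8O6) in the whole flask = 2.839 × 10^-4 × 500.0/50.00 = 2.839 × 10^-3 mol
mass of C6H8O6 = 2.839 × 10^-3 × 176.12 = 0.5000 g

0.5000 g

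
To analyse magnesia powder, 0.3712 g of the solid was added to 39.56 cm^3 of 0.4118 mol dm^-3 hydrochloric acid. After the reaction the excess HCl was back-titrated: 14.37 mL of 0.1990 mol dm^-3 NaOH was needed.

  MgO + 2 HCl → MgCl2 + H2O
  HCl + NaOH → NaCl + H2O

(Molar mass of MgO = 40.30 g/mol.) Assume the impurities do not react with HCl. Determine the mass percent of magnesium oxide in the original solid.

72.91 %

n(HCl) added = 0.03956 × 0.4118 = 0.01629 mol
n(NaOH) used in back-titration = 0.01437 × 0.1990 = 2.860 × 10^-3 mol
n(HCl) left over = 2.860 × 10^-3 mol (1:1 ratio)
n(HCl) consumed by analyte = 0.01629 − 2.860 × 10^-3 = 0.01343 mol
From the 1:2 ratio, n(MgO) = 1/2 × 0.01343 = 6.716 × 10^-3 mol
mass of MgO = 6.716 × 10^-3 × 40.30 = 0.2706 g
% MgO = 0.2706 / 0.3712 × 100 = 72.91 %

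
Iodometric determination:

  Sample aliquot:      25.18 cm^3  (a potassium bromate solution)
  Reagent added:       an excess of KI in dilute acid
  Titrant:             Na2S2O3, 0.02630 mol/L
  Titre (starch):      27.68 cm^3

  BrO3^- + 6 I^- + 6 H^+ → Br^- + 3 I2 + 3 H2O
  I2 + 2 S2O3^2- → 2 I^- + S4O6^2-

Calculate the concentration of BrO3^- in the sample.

n(S2O3^2-) = 0.02768 × 0.02630 = 7.280 × 10^-4 mol
n(I2) = n(S2O3^2-)/2 = 3.640 × 10^-4 mol
From the 1:3 ratio, n(BrO3^-) in the aliquot = 1/3 × 3.640 × 10^-4 = 1.213 × 10^-4 mol
[BrO3^-] = 1.213 × 10^-4 / 0.02518 = 0.004819 mol/L

0.004819 mol/L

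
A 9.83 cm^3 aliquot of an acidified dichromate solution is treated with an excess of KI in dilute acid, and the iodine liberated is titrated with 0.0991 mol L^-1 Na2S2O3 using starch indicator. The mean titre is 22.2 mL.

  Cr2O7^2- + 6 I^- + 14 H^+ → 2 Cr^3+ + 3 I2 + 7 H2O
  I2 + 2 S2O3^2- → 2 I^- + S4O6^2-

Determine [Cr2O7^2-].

n(S2O3^2-) = 0.0222 × 0.0991 = 2.20 × 10^-3 mol
n(I2) = n(S2O3^2-)/2 = 1.10 × 10^-3 mol
From the 1:3 ratio, n(Cr2O7^2-) in the aliquot = 1/3 × 1.10 × 10^-3 = 3.67 × 10^-4 mol
[Cr2O7^2-] = 3.67 × 10^-4 / 0.00983 = 0.0373 mol/L

0.0373 mol/L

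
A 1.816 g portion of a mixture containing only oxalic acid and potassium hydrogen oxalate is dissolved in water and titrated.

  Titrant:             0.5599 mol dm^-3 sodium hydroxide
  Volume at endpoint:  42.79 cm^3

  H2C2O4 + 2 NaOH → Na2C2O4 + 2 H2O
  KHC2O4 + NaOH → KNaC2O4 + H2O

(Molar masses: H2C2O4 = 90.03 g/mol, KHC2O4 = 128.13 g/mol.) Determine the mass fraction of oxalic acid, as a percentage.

37.39 %

n(NaOH) = 0.04279 × 0.5599 = 0.02396 mol
Let x = n(H2C2O4), y = n(KHC2O4).
Titrant: 2x + 1y = 0.02396;  mass: 90.03x + 128.13y = 1.816
Solving, x = 7.542 × 10^-3 mol, y = 8.874 × 10^-3 mol
mass of H2C2O4 = 7.542 × 10^-3 × 90.03 = 0.6790 g
% H2C2O4 = 0.6790 / 1.816 × 100 = 37.39 %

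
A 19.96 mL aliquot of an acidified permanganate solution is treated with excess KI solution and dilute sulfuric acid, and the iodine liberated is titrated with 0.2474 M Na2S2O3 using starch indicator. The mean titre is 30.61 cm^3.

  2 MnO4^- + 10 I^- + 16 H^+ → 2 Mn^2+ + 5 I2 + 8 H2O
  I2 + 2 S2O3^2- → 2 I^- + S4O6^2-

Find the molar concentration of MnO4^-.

0.07588 M

n(S2O3^2-) = 0.03061 × 0.2474 = 7.573 × 10^-3 mol
n(I2) = n(S2O3^2-)/2 = 3.786 × 10^-3 mol
From the 2:5 ratio, n(MnO4^-) in the aliquot = 2/5 × 3.786 × 10^-3 = 1.515 × 10^-3 mol
[MnO4^-] = 1.515 × 10^-3 / 0.01996 = 0.07588 mol/L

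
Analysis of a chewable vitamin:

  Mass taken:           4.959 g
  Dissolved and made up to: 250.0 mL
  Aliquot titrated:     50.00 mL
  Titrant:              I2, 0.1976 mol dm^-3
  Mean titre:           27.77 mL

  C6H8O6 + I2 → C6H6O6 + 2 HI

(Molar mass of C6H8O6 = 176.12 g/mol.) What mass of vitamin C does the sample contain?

n(I2) per titration = 0.02777 × 0.1976 = 5.487 × 10^-3 mol
n(C6H8O6) in each aliquot = 5.487 × 10^-3 mol (1:1 ratio)
n(C6H8O6) in the whole flask = 5.487 × 10^-3 × 250.0/50.00 = 0.02744 mol
mass of C6H8O6 = 0.02744 × 176.12 = 4.832 g

4.832 g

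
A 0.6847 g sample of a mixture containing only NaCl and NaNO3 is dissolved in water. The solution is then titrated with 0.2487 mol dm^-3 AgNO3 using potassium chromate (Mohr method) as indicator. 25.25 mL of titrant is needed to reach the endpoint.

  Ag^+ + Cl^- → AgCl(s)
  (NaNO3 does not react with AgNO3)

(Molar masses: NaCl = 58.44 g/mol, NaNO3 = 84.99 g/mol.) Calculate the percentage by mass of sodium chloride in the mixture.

53.60 %

n(AgNO3) = 0.02525 × 0.2487 = 6.280 × 10^-3 mol
Let x = n(NaCl), y = n(NaNO3).
Titrant: 1x = 6.280 × 10^-3;  mass: 58.44x + 84.99y = 0.6847
Solving, x = 6.280 × 10^-3 mol, y = 3.738 × 10^-3 mol
mass of NaCl = 6.280 × 10^-3 × 58.44 = 0.3670 g
% NaCl = 0.3670 / 0.6847 × 100 = 53.60 %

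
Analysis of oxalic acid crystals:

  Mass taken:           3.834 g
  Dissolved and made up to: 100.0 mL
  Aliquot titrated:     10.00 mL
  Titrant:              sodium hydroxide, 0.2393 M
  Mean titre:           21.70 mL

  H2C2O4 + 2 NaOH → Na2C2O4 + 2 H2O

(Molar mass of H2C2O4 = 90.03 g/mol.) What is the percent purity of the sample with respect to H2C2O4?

n(NaOH) per titration = 0.02170 × 0.2393 = 5.193 × 10^-3 mol
From the 1:2 ratio, n(H2C2O4) in each aliquot = 1/2 × 5.193 × 10^-3 = 2.596 × 10^-3 mol
n(H2C2O4) in the whole flask = 2.596 × 10^-3 × 100.0/10.00 = 0.02596 mol
mass of H2C2O4 = 0.02596 × 90.03 = 2.338 g
% H2C2O4 = 2.338 / 3.834 × 100 = 60.97 %

60.97 %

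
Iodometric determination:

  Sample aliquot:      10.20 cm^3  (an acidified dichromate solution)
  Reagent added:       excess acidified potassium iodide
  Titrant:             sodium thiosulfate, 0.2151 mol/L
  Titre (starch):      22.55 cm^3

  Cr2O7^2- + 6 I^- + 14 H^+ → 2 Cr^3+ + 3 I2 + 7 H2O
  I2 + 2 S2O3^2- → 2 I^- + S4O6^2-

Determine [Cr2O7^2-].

n(S2O3^2-) = 0.02255 × 0.2151 = 4.851 × 10^-3 mol
n(I2) = n(S2O3^2-)/2 = 2.425 × 10^-3 mol
From the 1:3 ratio, n(Cr2O7^2-) in the aliquot = 1/3 × 2.425 × 10^-3 = 8.084 × 10^-4 mol
[Cr2O7^2-] = 8.084 × 10^-4 / 0.01020 = 0.07926 mol/L

0.07926 mol/L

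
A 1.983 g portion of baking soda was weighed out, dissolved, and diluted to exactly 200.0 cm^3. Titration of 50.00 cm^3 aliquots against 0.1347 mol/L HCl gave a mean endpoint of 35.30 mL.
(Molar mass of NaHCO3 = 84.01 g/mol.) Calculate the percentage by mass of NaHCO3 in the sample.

80.58 %

NaHCO3 + HCl → NaCl + H2O + CO2
n(HCl) per titration = 0.03530 × 0.1347 = 4.755 × 10^-3 mol
n(NaHCO3) in each aliquot = 4.755 × 10^-3 mol (1:1 ratio)
n(NaHCO3) in the whole flask = 4.755 × 10^-3 × 200.0/50.00 = 0.01902 mol
mass of NaHCO3 = 0.01902 × 84.01 = 1.598 g
% NaHCO3 = 1.598 / 1.983 × 100 = 80.58 %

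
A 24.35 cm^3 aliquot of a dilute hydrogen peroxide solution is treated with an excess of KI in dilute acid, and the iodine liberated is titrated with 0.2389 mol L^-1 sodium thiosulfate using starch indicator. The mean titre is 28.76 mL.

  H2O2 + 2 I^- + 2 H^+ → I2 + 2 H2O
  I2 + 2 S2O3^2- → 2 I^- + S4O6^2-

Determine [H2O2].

n(S2O3^2-) = 0.02876 × 0.2389 = 6.871 × 10^-3 mol
n(I2) = n(S2O3^2-)/2 = 3.435 × 10^-3 mol
n(H2O2) in the aliquot = 3.435 × 10^-3 mol (1:1 ratio)
[H2O2] = 3.435 × 10^-3 / 0.02435 = 0.1411 mol/L

0.1411 mol/L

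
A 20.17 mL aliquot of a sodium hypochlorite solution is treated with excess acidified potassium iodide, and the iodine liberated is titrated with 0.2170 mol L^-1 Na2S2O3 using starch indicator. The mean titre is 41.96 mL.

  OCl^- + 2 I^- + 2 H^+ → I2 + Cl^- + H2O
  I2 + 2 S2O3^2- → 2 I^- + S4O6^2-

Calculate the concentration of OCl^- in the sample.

n(S2O3^2-) = 0.04196 × 0.2170 = 9.105 × 10^-3 mol
n(I2) = n(S2O3^2-)/2 = 4.553 × 10^-3 mol
n(OCl^-) in the aliquot = 4.553 × 10^-3 mol (1:1 ratio)
[OCl^-] = 4.553 × 10^-3 / 0.02017 = 0.2257 mol/L

0.2257 mol/L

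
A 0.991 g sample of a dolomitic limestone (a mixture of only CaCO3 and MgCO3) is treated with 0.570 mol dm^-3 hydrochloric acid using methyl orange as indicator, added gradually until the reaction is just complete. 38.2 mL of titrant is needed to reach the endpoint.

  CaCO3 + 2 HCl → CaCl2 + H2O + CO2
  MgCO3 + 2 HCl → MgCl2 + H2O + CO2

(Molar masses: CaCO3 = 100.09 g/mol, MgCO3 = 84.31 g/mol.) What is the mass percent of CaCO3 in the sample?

n(HCl) = 0.0382 × 0.570 = 0.0218 mol
Let x = n(CaCO3), y = n(MgCO3).
Titrant: 2x + 2y = 0.0218;  mass: 100.09x + 84.31y = 0.991
Solving, x = 4.63 × 10^-3 mol, y = 6.25 × 10^-3 mol
mass of CaCO3 = 4.63 × 10^-3 × 100.09 = 0.464 g
% CaCO3 = 0.464 / 0.991 × 100 = 46.8 %

46.8 %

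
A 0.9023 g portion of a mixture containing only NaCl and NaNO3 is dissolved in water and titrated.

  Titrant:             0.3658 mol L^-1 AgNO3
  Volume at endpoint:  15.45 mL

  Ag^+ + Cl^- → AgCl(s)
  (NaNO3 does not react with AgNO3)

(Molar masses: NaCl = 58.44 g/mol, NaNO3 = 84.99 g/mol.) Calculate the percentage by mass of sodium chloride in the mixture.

36.60 %

n(AgNO3) = 0.01545 × 0.3658 = 5.652 × 10^-3 mol
Let x = n(NaCl), y = n(NaNO3).
Titrant: 1x = 5.652 × 10^-3;  mass: 58.44x + 84.99y = 0.9023
Solving, x = 5.652 × 10^-3 mol, y = 6.730 × 10^-3 mol
mass of NaCl = 5.652 × 10^-3 × 58.44 = 0.3303 g
% NaCl = 0.3303 / 0.9023 × 100 = 36.60 %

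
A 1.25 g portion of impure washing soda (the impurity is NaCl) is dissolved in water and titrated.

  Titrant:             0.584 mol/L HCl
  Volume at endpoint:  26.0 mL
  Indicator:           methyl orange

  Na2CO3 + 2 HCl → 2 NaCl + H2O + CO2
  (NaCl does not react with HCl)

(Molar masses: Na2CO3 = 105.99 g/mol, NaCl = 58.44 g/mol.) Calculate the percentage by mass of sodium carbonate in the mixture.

64.4 %

n(HCl) = 0.0260 × 0.584 = 0.0152 mol
Let x = n(Na2CO3), y = n(NaCl).
Titrant: 2x = 0.0152;  mass: 105.99x + 58.44y = 1.25
Solving, x = 7.59 × 10^-3 mol, y = 7.62 × 10^-3 mol
mass of Na2CO3 = 7.59 × 10^-3 × 105.99 = 0.805 g
% Na2CO3 = 0.805 / 1.25 × 100 = 64.4 %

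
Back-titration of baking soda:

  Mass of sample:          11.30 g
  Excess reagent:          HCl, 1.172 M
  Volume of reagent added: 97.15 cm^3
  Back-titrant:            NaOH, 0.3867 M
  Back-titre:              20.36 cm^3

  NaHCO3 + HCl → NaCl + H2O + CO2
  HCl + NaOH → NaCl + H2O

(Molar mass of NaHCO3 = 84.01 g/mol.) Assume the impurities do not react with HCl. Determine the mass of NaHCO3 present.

n(HCl) added = 0.09715 × 1.172 = 0.1139 mol
n(NaOH) used in back-titration = 0.02036 × 0.3867 = 7.873 × 10^-3 mol
n(HCl) left over = 7.873 × 10^-3 mol (1:1 ratio)
n(HCl) consumed by analyte = 0.1139 − 7.873 × 10^-3 = 0.1060 mol
n(NaHCO3) = 0.1060 mol (1:1 ratio)
mass of NaHCO3 = 0.1060 × 84.01 = 8.904 g

8.904 g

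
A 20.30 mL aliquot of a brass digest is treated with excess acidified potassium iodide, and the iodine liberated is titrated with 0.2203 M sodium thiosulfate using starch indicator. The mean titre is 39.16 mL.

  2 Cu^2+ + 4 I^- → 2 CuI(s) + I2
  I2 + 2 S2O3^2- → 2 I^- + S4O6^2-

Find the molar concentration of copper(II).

0.4250 M

n(S2O3^2-) = 0.03916 × 0.2203 = 8.627 × 10^-3 mol
n(I2) = n(S2O3^2-)/2 = 4.313 × 10^-3 mol
From the 2:1 ratio, n(Cu2+) in the aliquot = 2/1 × 4.313 × 10^-3 = 8.627 × 10^-3 mol
[Cu2+] = 8.627 × 10^-3 / 0.02030 = 0.4250 mol/L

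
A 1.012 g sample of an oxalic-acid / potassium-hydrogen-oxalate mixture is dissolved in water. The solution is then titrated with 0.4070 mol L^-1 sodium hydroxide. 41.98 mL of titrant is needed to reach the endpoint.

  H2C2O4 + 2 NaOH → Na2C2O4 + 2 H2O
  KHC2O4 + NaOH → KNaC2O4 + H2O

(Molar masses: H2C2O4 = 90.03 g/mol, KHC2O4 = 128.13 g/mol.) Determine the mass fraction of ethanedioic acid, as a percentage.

63.00 %

n(NaOH) = 0.04198 × 0.4070 = 0.01709 mol
Let x = n(H2C2O4), y = n(KHC2O4).
Titrant: 2x + 1y = 0.01709;  mass: 90.03x + 128.13y = 1.012
Solving, x = 7.082 × 10^-3 mol, y = 2.922 × 10^-3 mol
mass of H2C2O4 = 7.082 × 10^-3 × 90.03 = 0.6376 g
% H2C2O4 = 0.6376 / 1.012 × 100 = 63.00 %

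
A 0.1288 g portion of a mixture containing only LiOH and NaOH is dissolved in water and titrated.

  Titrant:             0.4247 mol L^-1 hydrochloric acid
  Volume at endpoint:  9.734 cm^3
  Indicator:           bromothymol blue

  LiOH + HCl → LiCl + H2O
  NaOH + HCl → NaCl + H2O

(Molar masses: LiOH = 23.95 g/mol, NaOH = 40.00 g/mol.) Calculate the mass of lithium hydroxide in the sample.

0.05456 g

n(HCl) = 0.009734 × 0.4247 = 4.134 × 10^-3 mol
Let x = n(LiOH), y = n(NaOH).
Titrant: 1x + 1y = 4.134 × 10^-3;  mass: 23.95x + 40.00y = 0.1288
Solving, x = 2.278 × 10^-3 mol, y = 1.856 × 10^-3 mol
mass of LiOH = 2.278 × 10^-3 × 23.95 = 0.05456 g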